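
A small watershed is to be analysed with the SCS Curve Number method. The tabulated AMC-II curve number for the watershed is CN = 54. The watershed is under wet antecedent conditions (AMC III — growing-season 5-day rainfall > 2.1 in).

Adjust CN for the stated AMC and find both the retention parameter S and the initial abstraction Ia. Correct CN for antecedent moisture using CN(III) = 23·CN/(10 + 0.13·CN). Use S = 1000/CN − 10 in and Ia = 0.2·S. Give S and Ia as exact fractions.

S = 100/27 in ≈ 3.704 in; Ia = 20/27 in ≈ 0.741 in

CN(III) from CN(II)=54: (23·54)/(10 + 0.13·54) = 2700/37 ≈ 72.973
Retention S: 1000/CN − 10 with CN=72.973 → S = 100/27 ≈ 3.704 in
Ia = 0.2S: 0.2·3.704 = 0.741 in (exactly 20/27)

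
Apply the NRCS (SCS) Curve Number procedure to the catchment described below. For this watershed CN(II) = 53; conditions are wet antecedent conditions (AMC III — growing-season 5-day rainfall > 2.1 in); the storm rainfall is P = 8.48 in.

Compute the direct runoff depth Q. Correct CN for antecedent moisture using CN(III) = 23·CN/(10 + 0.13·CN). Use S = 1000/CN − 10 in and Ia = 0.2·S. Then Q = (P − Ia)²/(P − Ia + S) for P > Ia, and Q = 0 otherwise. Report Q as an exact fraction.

Adjust CN=53 to AMC III: 23·53/(10 + 0.13·53) → 1219 ÷ (1689/100) = 121900/1689 ≈ 72.173
Max retention: S = 1000/(121900/1689) − 10 = 4700/1219 in (≈ 3.856 in)
Initial abstraction Ia = S/5 = (4700/1219)/5 = 940/1219 ≈ 0.771 in
Excess rainfall: 8.480 − 0.771 = 7.709 in; P > Ia so Q > 0
Q: (234928/30475)² ÷ (352428/30475) = 13797791296/2685060825 in (≈ 5.139 in)

Q = 13797791296/2685060825 in ≈ 5.139 in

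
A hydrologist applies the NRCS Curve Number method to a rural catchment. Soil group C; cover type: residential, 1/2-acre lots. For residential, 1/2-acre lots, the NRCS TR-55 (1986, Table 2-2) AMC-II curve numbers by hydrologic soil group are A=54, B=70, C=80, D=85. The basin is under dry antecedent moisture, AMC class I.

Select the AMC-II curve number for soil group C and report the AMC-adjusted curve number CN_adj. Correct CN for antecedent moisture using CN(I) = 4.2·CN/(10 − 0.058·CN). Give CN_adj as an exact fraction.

NRCS table: residential, 1/2-acre lots, soil group C → CN(II) = 80
Adjust CN=80 to AMC I: 4.2·80/(10 − 0.058·80) → 336 ÷ (134/25) = 4200/67 ≈ 62.687

CN_adj = 4200/67 ≈ 62.687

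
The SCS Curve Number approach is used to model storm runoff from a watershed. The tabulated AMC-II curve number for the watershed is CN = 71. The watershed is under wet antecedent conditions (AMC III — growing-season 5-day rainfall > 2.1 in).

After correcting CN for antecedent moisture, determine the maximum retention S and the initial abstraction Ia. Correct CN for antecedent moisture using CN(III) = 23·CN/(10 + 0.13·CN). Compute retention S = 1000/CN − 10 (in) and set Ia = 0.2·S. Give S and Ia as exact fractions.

S = 2900/1633 in ≈ 1.776 in; Ia = 580/1633 in ≈ 0.355 in

CN(III) from CN(II)=71: (23·71)/(10 + 0.13·71) = 163300/1923 ≈ 84.919
Max retention: S = 1000/(163300/1923) − 10 = 2900/1633 in (≈ 1.776 in)
Ia = 0.2S: 0.2·1.776 = 0.355 in (exactly 580/1633)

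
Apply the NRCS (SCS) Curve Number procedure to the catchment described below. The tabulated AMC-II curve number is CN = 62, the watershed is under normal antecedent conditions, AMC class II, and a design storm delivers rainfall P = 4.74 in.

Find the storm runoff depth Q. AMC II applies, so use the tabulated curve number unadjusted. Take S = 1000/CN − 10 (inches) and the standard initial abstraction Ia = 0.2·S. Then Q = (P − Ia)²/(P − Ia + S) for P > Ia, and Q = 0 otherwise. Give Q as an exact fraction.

Q = 29669809/23167850 in ≈ 1.281 in

AMC II — tabulated CN = 62 applies directly.
S = 1000/62 − 10 = 190/31 in ≈ 6.129 in
Initial abstraction Ia = S/5 = (190/31)/5 = 38/31 ≈ 1.226 in
Since P=4.740 > Ia=1.226: effective rainfall P−Ia = 5447/1550 in
Q: (5447/1550)² ÷ (14947/1550) = 29669809/23167850 in (≈ 1.281 in)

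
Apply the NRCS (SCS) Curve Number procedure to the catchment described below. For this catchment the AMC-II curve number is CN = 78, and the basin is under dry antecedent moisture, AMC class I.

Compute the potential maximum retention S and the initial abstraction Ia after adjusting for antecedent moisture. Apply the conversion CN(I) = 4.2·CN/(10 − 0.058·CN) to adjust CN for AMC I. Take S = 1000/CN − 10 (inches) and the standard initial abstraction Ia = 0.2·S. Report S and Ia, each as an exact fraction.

S = 5500/819 in ≈ 6.716 in; Ia = 1100/819 in ≈ 1.343 in

CN(I) from CN(II)=78: (4.2·78)/(10 − 0.058·78) = 81900/1369 ≈ 59.825
Retention S: 1000/CN − 10 with CN=59.825 → S = 5500/819 ≈ 6.716 in
Ia = 0.2S: 0.2·6.716 = 1.343 in (exactly 1100/819)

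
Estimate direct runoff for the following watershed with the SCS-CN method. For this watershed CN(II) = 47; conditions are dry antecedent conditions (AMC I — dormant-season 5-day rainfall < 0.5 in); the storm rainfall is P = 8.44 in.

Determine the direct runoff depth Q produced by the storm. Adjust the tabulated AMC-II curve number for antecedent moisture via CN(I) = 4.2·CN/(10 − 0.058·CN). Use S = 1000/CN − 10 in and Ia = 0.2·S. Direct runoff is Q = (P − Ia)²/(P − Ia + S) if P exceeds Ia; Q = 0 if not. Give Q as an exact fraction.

Adjust CN=47 to AMC I: 4.2·47/(10 − 0.058·47) → (987/5) ÷ (3637/500) = 98700/3637 ≈ 27.138
Max retention: S = 1000/(98700/3637) − 10 = 26500/987 in (≈ 26.849 in)
Initial abstraction Ia = S/5 = (26500/987)/5 = 5300/987 ≈ 5.370 in
Since P=8.440 > Ia=5.370: effective rainfall P−Ia = 75757/24675 in
Runoff Q = (P−Ia)²/(P−Ia+S) = (3.070)²/(3.070+26.849) = 5739123049/18216491475 ≈ 0.315 in

Q = 5739123049/18216491475 in ≈ 0.315 in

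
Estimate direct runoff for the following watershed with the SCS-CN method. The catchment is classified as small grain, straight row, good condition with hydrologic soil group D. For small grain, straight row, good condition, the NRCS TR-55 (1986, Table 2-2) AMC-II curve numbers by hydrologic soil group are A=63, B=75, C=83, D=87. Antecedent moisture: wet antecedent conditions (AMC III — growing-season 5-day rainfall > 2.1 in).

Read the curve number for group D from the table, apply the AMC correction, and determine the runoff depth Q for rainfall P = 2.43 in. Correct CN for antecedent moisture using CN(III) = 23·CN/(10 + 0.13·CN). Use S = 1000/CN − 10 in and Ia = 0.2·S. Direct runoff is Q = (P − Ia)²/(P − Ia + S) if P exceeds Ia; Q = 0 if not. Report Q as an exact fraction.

NRCS table: small grain, straight row, good condition, soil group D → CN(II) = 87
CN(III) from CN(II)=87: (23·87)/(10 + 0.13·87) = 200100/2131 ≈ 93.900
Retention S: 1000/CN − 10 with CN=93.900 → S = 1300/2001 ≈ 0.650 in
Initial abstraction Ia = S/5 = (1300/2001)/5 = 260/2001 ≈ 0.130 in
Since P=2.430 > Ia=0.130: effective rainfall P−Ia = 460243/200100 in
Q: (460243/200100)² ÷ (590243/200100) = 211823619049/118107624300 in (≈ 1.793 in)

Q = 211823619049/118107624300 in ≈ 1.793 in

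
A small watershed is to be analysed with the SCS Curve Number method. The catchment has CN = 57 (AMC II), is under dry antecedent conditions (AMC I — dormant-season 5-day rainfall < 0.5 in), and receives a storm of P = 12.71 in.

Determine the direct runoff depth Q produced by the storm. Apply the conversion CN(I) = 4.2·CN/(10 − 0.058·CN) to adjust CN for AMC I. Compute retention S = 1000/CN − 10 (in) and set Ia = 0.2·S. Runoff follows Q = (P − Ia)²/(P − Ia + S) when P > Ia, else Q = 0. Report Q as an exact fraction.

Q = 1191125583769/387994023900 in ≈ 3.070 in

CN(I) from CN(II)=57: (4.2·57)/(10 − 0.058·57) = 119700/3347 ≈ 35.763
Max retention: S = 1000/(119700/3347) − 10 = 21500/1197 in (≈ 17.962 in)
Initial abstraction Ia = S/5 = (21500/1197)/5 = 4300/1197 ≈ 3.592 in
Excess rainfall: 12.710 − 3.592 = 9.118 in; P > Ia so Q > 0
Q = (1091387/119700)²/((1091387/119700) + 21500/1197) = (1191125583769/14328090000)/(3241387/119700) = 1191125583769/387994023900 in ≈ 3.070 in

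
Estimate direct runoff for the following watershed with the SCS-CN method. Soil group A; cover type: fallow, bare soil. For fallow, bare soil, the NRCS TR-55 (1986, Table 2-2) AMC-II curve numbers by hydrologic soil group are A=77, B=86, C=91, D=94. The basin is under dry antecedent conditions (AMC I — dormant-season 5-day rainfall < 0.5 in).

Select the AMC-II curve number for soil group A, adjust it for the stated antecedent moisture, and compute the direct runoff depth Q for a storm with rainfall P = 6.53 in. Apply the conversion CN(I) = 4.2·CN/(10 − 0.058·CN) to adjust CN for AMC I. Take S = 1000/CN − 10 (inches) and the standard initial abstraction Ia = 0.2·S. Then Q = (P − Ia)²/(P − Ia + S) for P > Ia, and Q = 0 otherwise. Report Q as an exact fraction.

NRCS table: fallow, bare soil, soil group A → CN(II) = 77
Dry (AMC I): CN(I) = 4.2·77/(10 − 0.058·77) = (1617/5)/(2767/500) = 161700/2767 ≈ 58.439
Retention S: 1000/CN − 10 with CN=58.439 → S = 11500/1617 ≈ 7.112 in
Ia = 0.2·(11500/1617) = 2300/1617 in ≈ 1.422 in
P − Ia = 6.530 − 1.422 = 825901/161700 ≈ 5.108 in (> 0, runoff occurs)
Runoff Q = (P−Ia)²/(P−Ia+S) = (5.108)²/(5.108+7.112) = 682112461801/319503191700 ≈ 2.135 in

Q = 682112461801/319503191700 in ≈ 2.135 in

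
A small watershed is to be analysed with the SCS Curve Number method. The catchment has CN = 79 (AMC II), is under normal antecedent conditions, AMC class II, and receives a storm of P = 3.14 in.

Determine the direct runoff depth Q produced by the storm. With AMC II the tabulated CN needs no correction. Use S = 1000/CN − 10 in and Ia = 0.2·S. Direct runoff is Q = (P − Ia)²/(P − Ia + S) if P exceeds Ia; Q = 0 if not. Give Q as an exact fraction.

Q = 106151809/82171850 in ≈ 1.292 in

CN(II) = 79; AMC II needs no correction.
S = 1000/79 − 10 = 210/79 in ≈ 2.658 in
Ia = 0.2S: 0.2·2.658 = 0.532 in (exactly 42/79)
Excess rainfall: 3.140 − 0.532 = 2.608 in; P > Ia so Q > 0
Q: (10303/3950)² ÷ (20803/3950) = 106151809/82171850 in (≈ 1.292 in)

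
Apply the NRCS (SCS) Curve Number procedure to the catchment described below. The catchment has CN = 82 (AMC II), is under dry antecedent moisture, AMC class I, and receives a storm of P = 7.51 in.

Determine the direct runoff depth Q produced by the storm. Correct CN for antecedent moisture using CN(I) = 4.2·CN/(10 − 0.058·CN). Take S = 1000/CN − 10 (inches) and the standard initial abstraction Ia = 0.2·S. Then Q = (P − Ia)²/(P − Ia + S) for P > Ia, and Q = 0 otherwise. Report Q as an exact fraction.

CN(I) from CN(II)=82: (4.2·82)/(10 − 0.058·82) = 28700/437 ≈ 65.675
S = 1000/(28700/437) − 10 = 1500/287 in ≈ 5.226 in
Ia = 0.2·(1500/287) = 300/287 in ≈ 1.045 in
Since P=7.510 > Ia=1.045: effective rainfall P−Ia = 185537/28700 in
Runoff Q = (P−Ia)²/(P−Ia+S) = (6.465)²/(6.465+5.226) = 34423978369/9629911900 ≈ 3.575 in

Q = 34423978369/9629911900 in ≈ 3.575 in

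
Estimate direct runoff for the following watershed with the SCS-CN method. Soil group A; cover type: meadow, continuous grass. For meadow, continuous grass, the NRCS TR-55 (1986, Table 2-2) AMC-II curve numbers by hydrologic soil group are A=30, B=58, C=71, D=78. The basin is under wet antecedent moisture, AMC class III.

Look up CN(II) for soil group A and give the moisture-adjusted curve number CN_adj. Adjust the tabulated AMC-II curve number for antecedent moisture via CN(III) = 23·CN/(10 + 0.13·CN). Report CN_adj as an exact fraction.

CN_adj = 6900/139 ≈ 49.640

NRCS table: meadow, continuous grass, soil group A → CN(II) = 30
CN(III) from CN(II)=30: (23·30)/(10 + 0.13·30) = 6900/139 ≈ 49.640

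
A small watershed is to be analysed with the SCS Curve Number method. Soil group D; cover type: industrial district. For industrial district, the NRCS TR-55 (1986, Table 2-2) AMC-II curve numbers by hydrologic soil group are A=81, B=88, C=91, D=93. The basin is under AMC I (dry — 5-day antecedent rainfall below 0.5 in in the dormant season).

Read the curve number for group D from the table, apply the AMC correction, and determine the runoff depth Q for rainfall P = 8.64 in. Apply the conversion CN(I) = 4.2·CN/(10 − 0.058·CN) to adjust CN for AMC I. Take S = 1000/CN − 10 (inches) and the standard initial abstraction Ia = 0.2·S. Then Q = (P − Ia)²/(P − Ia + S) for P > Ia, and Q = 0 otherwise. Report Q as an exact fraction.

Q = 417084962/61261425 in ≈ 6.808 in

NRCS table: industrial district, soil group D → CN(II) = 93
Adjust CN=93 to AMC I: 4.2·93/(10 − 0.058·93) → (1953/5) ÷ (2303/500) = 27900/329 ≈ 84.802
Retention S: 1000/CN − 10 with CN=84.802 → S = 500/279 ≈ 1.792 in
Initial abstraction Ia = S/5 = (500/279)/5 = 100/279 ≈ 0.358 in
P − Ia = 8.640 − 0.358 = 57764/6975 ≈ 8.282 in (> 0, runoff occurs)
Runoff Q = (P−Ia)²/(P−Ia+S) = (8.282)²/(8.282+1.792) = 417084962/61261425 ≈ 6.808 in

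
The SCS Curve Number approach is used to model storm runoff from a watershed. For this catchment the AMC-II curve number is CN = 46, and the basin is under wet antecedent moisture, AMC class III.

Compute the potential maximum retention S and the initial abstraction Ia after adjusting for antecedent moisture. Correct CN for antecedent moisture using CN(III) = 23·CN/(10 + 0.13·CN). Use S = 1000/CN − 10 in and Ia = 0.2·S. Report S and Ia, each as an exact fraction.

S = 2700/529 in ≈ 5.104 in; Ia = 540/529 in ≈ 1.021 in

Wet (AMC III): CN(III) = 23·46/(10 + 0.13·46) = 1058/(799/50) = 52900/799 ≈ 66.208
S = 1000/(52900/799) − 10 = 2700/529 in ≈ 5.104 in
Ia = 0.2·(2700/529) = 540/529 in ≈ 1.021 in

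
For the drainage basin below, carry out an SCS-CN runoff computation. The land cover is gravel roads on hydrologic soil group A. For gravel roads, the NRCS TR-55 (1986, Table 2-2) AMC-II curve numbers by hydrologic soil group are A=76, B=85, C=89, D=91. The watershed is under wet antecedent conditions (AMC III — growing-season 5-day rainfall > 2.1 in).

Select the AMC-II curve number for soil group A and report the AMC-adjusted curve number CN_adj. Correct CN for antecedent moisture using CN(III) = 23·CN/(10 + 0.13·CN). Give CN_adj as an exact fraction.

CN_adj = 43700/497 ≈ 87.928

NRCS table: gravel roads, soil group A → CN(II) = 76
Wet (AMC III): CN(III) = 23·76/(10 + 0.13·76) = 1748/(497/25) = 43700/497 ≈ 87.928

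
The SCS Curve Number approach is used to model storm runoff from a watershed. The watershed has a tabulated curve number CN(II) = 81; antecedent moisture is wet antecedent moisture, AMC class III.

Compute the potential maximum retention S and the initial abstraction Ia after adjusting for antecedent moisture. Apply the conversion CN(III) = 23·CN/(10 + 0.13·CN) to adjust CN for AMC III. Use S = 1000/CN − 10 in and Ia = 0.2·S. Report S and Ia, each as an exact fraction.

Adjust CN=81 to AMC III: 23·81/(10 + 0.13·81) → 1863 ÷ (2053/100) = 186300/2053 ≈ 90.745
S = 1000/(186300/2053) − 10 = 1900/1863 in ≈ 1.020 in
Initial abstraction Ia = S/5 = (1900/1863)/5 = 380/1863 ≈ 0.204 in

S = 1900/1863 in ≈ 1.020 in; Ia = 380/1863 in ≈ 0.204 in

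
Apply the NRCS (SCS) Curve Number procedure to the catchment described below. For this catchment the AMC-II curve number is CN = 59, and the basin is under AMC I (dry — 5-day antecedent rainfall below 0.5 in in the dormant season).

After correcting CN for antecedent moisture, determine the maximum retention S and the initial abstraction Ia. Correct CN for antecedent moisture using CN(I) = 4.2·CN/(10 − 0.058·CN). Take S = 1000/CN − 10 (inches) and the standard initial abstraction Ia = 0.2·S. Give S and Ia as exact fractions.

S = 20500/1239 in ≈ 16.546 in; Ia = 4100/1239 in ≈ 3.309 in

CN(I) from CN(II)=59: (4.2·59)/(10 − 0.058·59) = 123900/3289 ≈ 37.671
Max retention: S = 1000/(123900/3289) − 10 = 20500/1239 in (≈ 16.546 in)
Ia = 0.2·(20500/1239) = 4100/1239 in ≈ 3.309 in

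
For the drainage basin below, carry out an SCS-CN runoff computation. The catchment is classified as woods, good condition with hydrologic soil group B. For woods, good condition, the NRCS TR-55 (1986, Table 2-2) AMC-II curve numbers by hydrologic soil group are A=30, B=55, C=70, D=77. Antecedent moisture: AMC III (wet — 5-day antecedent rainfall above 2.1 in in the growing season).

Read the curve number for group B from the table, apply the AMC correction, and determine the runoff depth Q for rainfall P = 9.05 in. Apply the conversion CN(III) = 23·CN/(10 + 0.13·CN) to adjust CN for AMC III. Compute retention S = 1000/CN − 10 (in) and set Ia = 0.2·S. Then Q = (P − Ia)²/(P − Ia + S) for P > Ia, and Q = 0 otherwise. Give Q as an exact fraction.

NRCS table: woods, good condition, soil group B → CN(II) = 55
Adjust CN=55 to AMC III: 23·55/(10 + 0.13·55) → 1265 ÷ (343/20) = 25300/343 ≈ 73.761
S = 1000/(25300/343) − 10 = 900/253 in ≈ 3.557 in
Initial abstraction Ia = S/5 = (900/253)/5 = 180/253 ≈ 0.711 in
P − Ia = 9.050 − 0.711 = 42193/5060 ≈ 8.339 in (> 0, runoff occurs)
Q: (42193/5060)² ÷ (60193/5060) = 1780249249/304576580 in (≈ 5.845 in)

Q = 1780249249/304576580 in ≈ 5.845 in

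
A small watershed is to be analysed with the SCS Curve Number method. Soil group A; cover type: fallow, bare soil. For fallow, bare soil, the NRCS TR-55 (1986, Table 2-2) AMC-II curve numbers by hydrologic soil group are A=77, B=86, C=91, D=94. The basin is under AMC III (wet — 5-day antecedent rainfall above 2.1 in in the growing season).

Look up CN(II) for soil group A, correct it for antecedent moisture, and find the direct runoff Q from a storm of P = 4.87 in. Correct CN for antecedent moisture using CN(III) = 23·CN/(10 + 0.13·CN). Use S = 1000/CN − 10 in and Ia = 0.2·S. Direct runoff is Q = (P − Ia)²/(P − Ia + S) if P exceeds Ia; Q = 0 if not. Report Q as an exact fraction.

NRCS table: fallow, bare soil, soil group A → CN(II) = 77
Adjust CN=77 to AMC III: 23·77/(10 + 0.13·77) → 1771 ÷ (2001/100) = 7700/87 ≈ 88.506
Retention S: 1000/CN − 10 with CN=88.506 → S = 100/77 ≈ 1.299 in
Ia = 0.2S: 0.2·1.299 = 0.260 in (exactly 20/77)
Excess rainfall: 4.870 − 0.260 = 4.610 in; P > Ia so Q > 0
Q = (35499/7700)²/((35499/7700) + 100/77) = (1260179001/59290000)/(45499/7700) = 1260179001/350342300 in ≈ 3.597 in

Q = 1260179001/350342300 in ≈ 3.597 in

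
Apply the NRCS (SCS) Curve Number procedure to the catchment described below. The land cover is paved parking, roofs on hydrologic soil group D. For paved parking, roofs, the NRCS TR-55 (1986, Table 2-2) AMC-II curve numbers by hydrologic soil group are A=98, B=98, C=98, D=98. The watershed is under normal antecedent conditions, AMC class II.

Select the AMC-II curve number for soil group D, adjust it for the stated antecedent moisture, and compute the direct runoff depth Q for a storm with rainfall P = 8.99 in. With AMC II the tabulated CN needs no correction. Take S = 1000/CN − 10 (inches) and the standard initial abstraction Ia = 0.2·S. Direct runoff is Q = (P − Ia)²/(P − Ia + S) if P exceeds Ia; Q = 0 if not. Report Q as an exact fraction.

Q = 1922910201/219769900 in ≈ 8.750 in

NRCS table: paved parking, roofs, soil group D → CN(II) = 98
Average conditions: CN = 98 (no AMC adjustment).
S = 1000/98 − 10 = 10/49 in ≈ 0.204 in
Ia = 0.2·(10/49) = 2/49 in ≈ 0.041 in
Excess rainfall: 8.990 − 0.041 = 8.949 in; P > Ia so Q > 0
Q = (43851/4900)²/((43851/4900) + 10/49) = (1922910201/24010000)/(44851/4900) = 1922910201/219769900 in ≈ 8.750 in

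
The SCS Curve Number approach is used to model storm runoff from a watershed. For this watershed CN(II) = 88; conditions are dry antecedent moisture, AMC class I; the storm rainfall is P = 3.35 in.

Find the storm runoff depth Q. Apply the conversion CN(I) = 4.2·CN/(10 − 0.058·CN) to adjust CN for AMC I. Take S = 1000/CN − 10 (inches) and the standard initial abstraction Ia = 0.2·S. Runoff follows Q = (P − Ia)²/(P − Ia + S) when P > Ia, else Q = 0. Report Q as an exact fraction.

Q = 17297281/14104860 in ≈ 1.226 in

Dry (AMC I): CN(I) = 4.2·88/(10 − 0.058·88) = (1848/5)/(612/125) = 3850/51 ≈ 75.490
Max retention: S = 1000/(3850/51) − 10 = 250/77 in (≈ 3.247 in)
Ia = 0.2S: 0.2·3.247 = 0.649 in (exactly 50/77)
Excess rainfall: 3.350 − 0.649 = 2.701 in; P > Ia so Q > 0
Q = (4159/1540)²/((4159/1540) + 250/77) = (17297281/2371600)/(9159/1540) = 17297281/14104860 in ≈ 1.226 in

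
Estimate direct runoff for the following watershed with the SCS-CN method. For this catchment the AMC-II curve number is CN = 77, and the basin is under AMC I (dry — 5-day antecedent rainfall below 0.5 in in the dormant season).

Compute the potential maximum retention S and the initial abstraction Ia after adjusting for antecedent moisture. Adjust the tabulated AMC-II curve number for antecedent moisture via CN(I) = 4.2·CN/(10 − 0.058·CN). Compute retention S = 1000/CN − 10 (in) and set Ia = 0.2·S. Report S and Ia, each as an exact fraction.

S = 11500/1617 in ≈ 7.112 in; Ia = 2300/1617 in ≈ 1.422 in

Adjust CN=77 to AMC I: 4.2·77/(10 − 0.058·77) → (1617/5) ÷ (2767/500) = 161700/2767 ≈ 58.439
Max retention: S = 1000/(161700/2767) − 10 = 11500/1617 in (≈ 7.112 in)
Ia = 0.2S: 0.2·7.112 = 1.422 in (exactly 2300/1617)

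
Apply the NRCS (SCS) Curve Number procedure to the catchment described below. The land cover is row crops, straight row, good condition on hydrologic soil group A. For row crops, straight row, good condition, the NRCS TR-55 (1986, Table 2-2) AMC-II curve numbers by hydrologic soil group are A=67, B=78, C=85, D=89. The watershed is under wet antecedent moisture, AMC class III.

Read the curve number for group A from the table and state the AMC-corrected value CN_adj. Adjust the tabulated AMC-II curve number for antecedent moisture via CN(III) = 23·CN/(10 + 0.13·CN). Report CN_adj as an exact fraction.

CN_adj = 154100/1871 ≈ 82.362

NRCS table: row crops, straight row, good condition, soil group A → CN(II) = 67
Wet (AMC III): CN(III) = 23·67/(10 + 0.13·67) = 1541/(1871/100) = 154100/1871 ≈ 82.362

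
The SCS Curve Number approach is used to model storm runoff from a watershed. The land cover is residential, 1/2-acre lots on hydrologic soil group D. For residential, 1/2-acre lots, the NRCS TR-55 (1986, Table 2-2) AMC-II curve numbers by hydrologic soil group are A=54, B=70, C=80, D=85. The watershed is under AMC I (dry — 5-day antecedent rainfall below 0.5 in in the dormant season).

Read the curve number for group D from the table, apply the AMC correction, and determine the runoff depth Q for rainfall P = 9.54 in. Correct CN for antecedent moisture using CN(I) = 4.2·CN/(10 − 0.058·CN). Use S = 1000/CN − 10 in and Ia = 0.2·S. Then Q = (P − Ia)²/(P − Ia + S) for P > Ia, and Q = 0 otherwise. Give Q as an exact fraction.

NRCS table: residential, 1/2-acre lots, soil group D → CN(II) = 85
CN(I) from CN(II)=85: (4.2·85)/(10 − 0.058·85) = 11900/169 ≈ 70.414
Retention S: 1000/CN − 10 with CN=70.414 → S = 500/119 ≈ 4.202 in
Ia = 0.2S: 0.2·4.202 = 0.840 in (exactly 100/119)
Excess rainfall: 9.540 − 0.840 = 8.700 in; P > Ia so Q > 0
Runoff Q = (P−Ia)²/(P−Ia+S) = (8.700)²/(8.700+4.202) = 2679408169/456739850 ≈ 5.866 in

Q = 2679408169/456739850 in ≈ 5.866 in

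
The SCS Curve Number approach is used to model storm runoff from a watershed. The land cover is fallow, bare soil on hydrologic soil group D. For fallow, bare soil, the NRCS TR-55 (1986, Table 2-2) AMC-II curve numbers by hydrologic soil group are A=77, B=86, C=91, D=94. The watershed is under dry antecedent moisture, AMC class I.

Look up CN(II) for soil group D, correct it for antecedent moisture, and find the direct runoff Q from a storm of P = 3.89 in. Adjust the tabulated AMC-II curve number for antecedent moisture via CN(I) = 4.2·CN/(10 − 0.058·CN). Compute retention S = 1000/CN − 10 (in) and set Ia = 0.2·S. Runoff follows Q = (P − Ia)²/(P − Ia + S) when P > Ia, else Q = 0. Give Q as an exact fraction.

Q = 13919516361/5526574900 in ≈ 2.519 in

NRCS table: fallow, bare soil, soil group D → CN(II) = 94
CN(I) from CN(II)=94: (4.2·94)/(10 − 0.058·94) = 32900/379 ≈ 86.807
Retention S: 1000/CN − 10 with CN=86.807 → S = 500/329 ≈ 1.520 in
Initial abstraction Ia = S/5 = (500/329)/5 = 100/329 ≈ 0.304 in
Excess rainfall: 3.890 − 0.304 = 3.586 in; P > Ia so Q > 0
Q = (117981/32900)²/((117981/32900) + 500/329) = (13919516361/1082410000)/(167981/32900) = 13919516361/5526574900 in ≈ 2.519 in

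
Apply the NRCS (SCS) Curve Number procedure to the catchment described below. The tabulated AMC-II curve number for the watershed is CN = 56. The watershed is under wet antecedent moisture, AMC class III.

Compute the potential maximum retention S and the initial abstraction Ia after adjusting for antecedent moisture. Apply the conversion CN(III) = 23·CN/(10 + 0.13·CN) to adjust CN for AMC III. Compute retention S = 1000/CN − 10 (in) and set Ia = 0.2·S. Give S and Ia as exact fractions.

S = 550/161 in ≈ 3.416 in; Ia = 110/161 in ≈ 0.683 in

Wet (AMC III): CN(III) = 23·56/(10 + 0.13·56) = 1288/(432/25) = 4025/54 ≈ 74.537
Max retention: S = 1000/(4025/54) − 10 = 550/161 in (≈ 3.416 in)
Initial abstraction Ia = S/5 = (550/161)/5 = 110/161 ≈ 0.683 in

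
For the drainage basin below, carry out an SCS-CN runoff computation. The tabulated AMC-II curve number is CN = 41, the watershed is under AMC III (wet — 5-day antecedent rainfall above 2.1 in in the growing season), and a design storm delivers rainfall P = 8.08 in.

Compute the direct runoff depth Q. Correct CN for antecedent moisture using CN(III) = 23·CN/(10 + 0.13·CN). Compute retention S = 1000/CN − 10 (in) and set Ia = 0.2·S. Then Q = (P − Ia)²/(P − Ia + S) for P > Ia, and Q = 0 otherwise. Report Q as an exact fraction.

Q = 12958246098/3636278725 in ≈ 3.564 in

Adjust CN=41 to AMC III: 23·41/(10 + 0.13·41) → 943 ÷ (1533/100) = 94300/1533 ≈ 61.513
S = 1000/(94300/1533) − 10 = 5900/943 in ≈ 6.257 in
Ia = 0.2S: 0.2·6.257 = 1.251 in (exactly 1180/943)
Excess rainfall: 8.080 − 1.251 = 6.829 in; P > Ia so Q > 0
Q: (160986/23575)² ÷ (308486/23575) = 12958246098/3636278725 in (≈ 3.564 in)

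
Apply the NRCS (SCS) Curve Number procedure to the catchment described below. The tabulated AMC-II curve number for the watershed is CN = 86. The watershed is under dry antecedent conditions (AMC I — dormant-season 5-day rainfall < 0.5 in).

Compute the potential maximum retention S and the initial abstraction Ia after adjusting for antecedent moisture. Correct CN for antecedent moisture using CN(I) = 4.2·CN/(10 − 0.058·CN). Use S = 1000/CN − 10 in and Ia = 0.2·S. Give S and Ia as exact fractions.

CN(I) from CN(II)=86: (4.2·86)/(10 − 0.058·86) = 12900/179 ≈ 72.067
S = 1000/(12900/179) − 10 = 500/129 in ≈ 3.876 in
Initial abstraction Ia = S/5 = (500/129)/5 = 100/129 ≈ 0.775 in

S = 500/129 in ≈ 3.876 in; Ia = 100/129 in ≈ 0.775 in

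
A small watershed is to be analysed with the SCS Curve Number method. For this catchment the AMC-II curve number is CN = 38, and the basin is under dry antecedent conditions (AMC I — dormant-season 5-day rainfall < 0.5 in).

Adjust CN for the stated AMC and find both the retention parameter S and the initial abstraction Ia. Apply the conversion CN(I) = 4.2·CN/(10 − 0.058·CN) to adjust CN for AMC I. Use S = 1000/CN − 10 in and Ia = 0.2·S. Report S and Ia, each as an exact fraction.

CN(I) from CN(II)=38: (4.2·38)/(10 − 0.058·38) = 39900/1949 ≈ 20.472
Retention S: 1000/CN − 10 with CN=20.472 → S = 15500/399 ≈ 38.847 in
Initial abstraction Ia = S/5 = (15500/399)/5 = 3100/399 ≈ 7.769 in

S = 15500/399 in ≈ 38.847 in; Ia = 3100/399 in ≈ 7.769 in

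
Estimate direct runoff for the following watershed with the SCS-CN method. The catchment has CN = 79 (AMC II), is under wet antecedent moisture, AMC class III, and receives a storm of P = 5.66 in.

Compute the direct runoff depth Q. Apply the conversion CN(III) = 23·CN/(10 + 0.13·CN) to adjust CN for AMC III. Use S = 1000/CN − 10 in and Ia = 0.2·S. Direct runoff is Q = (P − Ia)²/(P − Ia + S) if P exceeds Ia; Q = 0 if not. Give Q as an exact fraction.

Q = 243257090521/54347469350 in ≈ 4.476 in

CN(III) from CN(II)=79: (23·79)/(10 + 0.13·79) = 181700/2027 ≈ 89.640
S = 1000/(181700/2027) − 10 = 2100/1817 in ≈ 1.156 in
Ia = 0.2S: 0.2·1.156 = 0.231 in (exactly 420/1817)
Excess rainfall: 5.660 − 0.231 = 5.429 in; P > Ia so Q > 0
Runoff Q = (P−Ia)²/(P−Ia+S) = (5.429)²/(5.429+1.156) = 243257090521/54347469350 ≈ 4.476 in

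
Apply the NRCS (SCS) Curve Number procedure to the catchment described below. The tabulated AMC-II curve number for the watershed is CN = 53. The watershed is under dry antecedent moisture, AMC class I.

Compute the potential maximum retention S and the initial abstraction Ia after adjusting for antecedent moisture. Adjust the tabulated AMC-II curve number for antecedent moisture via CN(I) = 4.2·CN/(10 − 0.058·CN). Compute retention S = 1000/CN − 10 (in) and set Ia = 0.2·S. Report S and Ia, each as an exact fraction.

CN(I) from CN(II)=53: (4.2·53)/(10 − 0.058·53) = 111300/3463 ≈ 32.140
Max retention: S = 1000/(111300/3463) − 10 = 23500/1113 in (≈ 21.114 in)
Ia = 0.2S: 0.2·21.114 = 4.223 in (exactly 4700/1113)

S = 23500/1113 in ≈ 21.114 in; Ia = 4700/1113 in ≈ 4.223 in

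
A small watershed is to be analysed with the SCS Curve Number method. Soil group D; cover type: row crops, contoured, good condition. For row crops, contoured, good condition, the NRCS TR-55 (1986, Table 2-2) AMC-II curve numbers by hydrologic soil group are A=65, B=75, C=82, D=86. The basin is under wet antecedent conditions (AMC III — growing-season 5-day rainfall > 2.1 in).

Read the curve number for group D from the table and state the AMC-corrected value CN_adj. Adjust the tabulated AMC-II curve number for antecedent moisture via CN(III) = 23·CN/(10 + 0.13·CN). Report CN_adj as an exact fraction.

CN_adj = 98900/1059 ≈ 93.390

NRCS table: row crops, contoured, good condition, soil group D → CN(II) = 86
Adjust CN=86 to AMC III: 23·86/(10 + 0.13·86) → 1978 ÷ (1059/50) = 98900/1059 ≈ 93.390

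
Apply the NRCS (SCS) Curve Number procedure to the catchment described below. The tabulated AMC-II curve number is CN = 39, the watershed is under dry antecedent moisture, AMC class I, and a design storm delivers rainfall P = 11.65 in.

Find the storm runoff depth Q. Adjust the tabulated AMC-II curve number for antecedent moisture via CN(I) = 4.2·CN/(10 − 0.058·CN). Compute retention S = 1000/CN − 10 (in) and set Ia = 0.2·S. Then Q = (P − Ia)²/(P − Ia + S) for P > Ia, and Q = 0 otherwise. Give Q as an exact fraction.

Dry (AMC I): CN(I) = 4.2·39/(10 − 0.058·39) = (819/5)/(3869/500) = 81900/3869 ≈ 21.168
Max retention: S = 1000/(81900/3869) − 10 = 30500/819 in (≈ 37.241 in)
Initial abstraction Ia = S/5 = (30500/819)/5 = 6100/819 ≈ 7.448 in
P − Ia = 11.650 − 7.448 = 68827/16380 ≈ 4.202 in (> 0, runoff occurs)
Runoff Q = (P−Ia)²/(P−Ia+S) = (4.202)²/(4.202+37.241) = 4737155929/11119186260 ≈ 0.426 in

Q = 4737155929/11119186260 in ≈ 0.426 in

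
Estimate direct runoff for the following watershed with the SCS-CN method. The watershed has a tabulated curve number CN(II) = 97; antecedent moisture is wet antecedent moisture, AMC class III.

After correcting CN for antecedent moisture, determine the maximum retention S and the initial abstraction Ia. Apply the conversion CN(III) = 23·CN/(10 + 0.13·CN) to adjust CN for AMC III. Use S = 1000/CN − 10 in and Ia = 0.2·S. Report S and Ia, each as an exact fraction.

S = 300/2231 in ≈ 0.134 in; Ia = 60/2231 in ≈ 0.027 in

Wet (AMC III): CN(III) = 23·97/(10 + 0.13·97) = 2231/(2261/100) = 223100/2261 ≈ 98.673
Max retention: S = 1000/(223100/2261) − 10 = 300/2231 in (≈ 0.134 in)
Ia = 0.2S: 0.2·0.134 = 0.027 in (exactly 60/2231)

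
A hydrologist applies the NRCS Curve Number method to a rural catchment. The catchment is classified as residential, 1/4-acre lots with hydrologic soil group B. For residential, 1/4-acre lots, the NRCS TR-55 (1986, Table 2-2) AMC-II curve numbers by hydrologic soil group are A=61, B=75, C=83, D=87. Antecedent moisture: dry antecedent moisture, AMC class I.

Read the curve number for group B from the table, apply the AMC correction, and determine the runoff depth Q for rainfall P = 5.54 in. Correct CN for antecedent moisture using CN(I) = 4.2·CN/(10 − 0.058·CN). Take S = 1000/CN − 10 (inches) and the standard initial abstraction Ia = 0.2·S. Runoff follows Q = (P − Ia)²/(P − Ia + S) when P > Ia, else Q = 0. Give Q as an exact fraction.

Q = 155027401/117970650 in ≈ 1.314 in

NRCS table: residential, 1/4-acre lots, soil group B → CN(II) = 75
CN(I) from CN(II)=75: (4.2·75)/(10 − 0.058·75) = 6300/113 ≈ 55.752
Max retention: S = 1000/(6300/113) − 10 = 500/63 in (≈ 7.937 in)
Initial abstraction Ia = S/5 = (500/63)/5 = 100/63 ≈ 1.587 in
P − Ia = 5.540 − 1.587 = 12451/3150 ≈ 3.953 in (> 0, runoff occurs)
Q = (12451/3150)²/((12451/3150) + 500/63) = (155027401/9922500)/(37451/3150) = 155027401/117970650 in ≈ 1.314 in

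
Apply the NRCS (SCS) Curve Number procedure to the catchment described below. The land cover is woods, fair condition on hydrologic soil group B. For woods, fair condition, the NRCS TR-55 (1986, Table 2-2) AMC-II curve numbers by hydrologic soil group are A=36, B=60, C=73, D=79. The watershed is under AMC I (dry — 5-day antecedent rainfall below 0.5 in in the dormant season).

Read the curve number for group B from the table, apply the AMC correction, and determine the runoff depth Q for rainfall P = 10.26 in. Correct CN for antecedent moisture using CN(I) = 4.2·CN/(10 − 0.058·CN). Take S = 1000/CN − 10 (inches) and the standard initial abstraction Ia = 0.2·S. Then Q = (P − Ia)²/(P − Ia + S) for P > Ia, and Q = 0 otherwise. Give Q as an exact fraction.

NRCS table: woods, fair condition, soil group B → CN(II) = 60
Dry (AMC I): CN(I) = 4.2·60/(10 − 0.058·60) = 252/(163/25) = 6300/163 ≈ 38.650
Retention S: 1000/CN − 10 with CN=38.650 → S = 1000/63 ≈ 15.873 in
Ia = 0.2S: 0.2·15.873 = 3.175 in (exactly 200/63)
Since P=10.260 > Ia=3.175: effective rainfall P−Ia = 22319/3150 in
Runoff Q = (P−Ia)²/(P−Ia+S) = (7.085)²/(7.085+15.873) = 498137761/227804850 ≈ 2.187 in

Q = 498137761/227804850 in ≈ 2.187 in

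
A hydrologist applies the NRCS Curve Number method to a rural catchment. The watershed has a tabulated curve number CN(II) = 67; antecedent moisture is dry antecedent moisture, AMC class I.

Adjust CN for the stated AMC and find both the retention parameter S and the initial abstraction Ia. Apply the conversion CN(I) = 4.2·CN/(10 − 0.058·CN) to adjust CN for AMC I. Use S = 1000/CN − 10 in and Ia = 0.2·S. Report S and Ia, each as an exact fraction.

Dry (AMC I): CN(I) = 4.2·67/(10 − 0.058·67) = (1407/5)/(3057/500) = 46900/1019 ≈ 46.026
Retention S: 1000/CN − 10 with CN=46.026 → S = 5500/469 ≈ 11.727 in
Ia = 0.2S: 0.2·11.727 = 2.345 in (exactly 1100/469)

S = 5500/469 in ≈ 11.727 in; Ia = 1100/469 in ≈ 2.345 in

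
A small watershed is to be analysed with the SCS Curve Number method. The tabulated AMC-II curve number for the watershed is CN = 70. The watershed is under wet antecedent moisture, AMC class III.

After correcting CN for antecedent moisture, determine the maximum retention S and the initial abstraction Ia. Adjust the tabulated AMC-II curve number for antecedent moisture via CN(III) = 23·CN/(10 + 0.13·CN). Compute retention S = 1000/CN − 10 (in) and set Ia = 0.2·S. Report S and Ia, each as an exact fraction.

CN(III) from CN(II)=70: (23·70)/(10 + 0.13·70) = 16100/191 ≈ 84.293
Retention S: 1000/CN − 10 with CN=84.293 → S = 300/161 ≈ 1.863 in
Initial abstraction Ia = S/5 = (300/161)/5 = 60/161 ≈ 0.373 in

S = 300/161 in ≈ 1.863 in; Ia = 60/161 in ≈ 0.373 in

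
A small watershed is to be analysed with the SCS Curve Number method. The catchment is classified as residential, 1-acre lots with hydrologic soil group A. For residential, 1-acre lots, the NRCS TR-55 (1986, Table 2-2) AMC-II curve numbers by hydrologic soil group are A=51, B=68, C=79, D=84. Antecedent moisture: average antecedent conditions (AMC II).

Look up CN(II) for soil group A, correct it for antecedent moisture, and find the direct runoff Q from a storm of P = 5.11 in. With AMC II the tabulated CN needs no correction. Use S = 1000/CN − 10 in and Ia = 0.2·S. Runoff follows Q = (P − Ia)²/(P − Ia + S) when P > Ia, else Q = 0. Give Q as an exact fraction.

NRCS table: residential, 1-acre lots, soil group A → CN(II) = 51
Average conditions: CN = 51 (no AMC adjustment).
Retention S: 1000/CN − 10 with CN=51.000 → S = 490/51 ≈ 9.608 in
Ia = 0.2·(490/51) = 98/51 in ≈ 1.922 in
P − Ia = 5.110 − 1.922 = 16261/5100 ≈ 3.188 in (> 0, runoff occurs)
Q: (16261/5100)² ÷ (65261/5100) = 37774303/47547300 in (≈ 0.794 in)

Q = 37774303/47547300 in ≈ 0.794 in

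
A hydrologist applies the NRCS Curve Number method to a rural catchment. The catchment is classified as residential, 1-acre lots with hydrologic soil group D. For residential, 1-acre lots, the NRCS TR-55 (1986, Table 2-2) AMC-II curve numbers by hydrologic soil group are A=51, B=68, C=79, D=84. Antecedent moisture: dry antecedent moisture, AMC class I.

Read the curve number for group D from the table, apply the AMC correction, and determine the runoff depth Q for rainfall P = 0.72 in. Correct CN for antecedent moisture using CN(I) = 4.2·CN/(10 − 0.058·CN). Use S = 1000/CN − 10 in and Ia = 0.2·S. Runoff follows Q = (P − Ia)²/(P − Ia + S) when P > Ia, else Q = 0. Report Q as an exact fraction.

NRCS table: residential, 1-acre lots, soil group D → CN(II) = 84
Adjust CN=84 to AMC I: 4.2·84/(10 − 0.058·84) → (1764/5) ÷ (641/125) = 44100/641 ≈ 68.799
Max retention: S = 1000/(44100/641) − 10 = 2000/441 in (≈ 4.535 in)
Ia = 0.2·(2000/441) = 400/441 in ≈ 0.907 in
P = 0.720 ≤ Ia = 0.907 in: entire storm abstracted, Q = 0.

Q = 0 in ≈ 0.000 in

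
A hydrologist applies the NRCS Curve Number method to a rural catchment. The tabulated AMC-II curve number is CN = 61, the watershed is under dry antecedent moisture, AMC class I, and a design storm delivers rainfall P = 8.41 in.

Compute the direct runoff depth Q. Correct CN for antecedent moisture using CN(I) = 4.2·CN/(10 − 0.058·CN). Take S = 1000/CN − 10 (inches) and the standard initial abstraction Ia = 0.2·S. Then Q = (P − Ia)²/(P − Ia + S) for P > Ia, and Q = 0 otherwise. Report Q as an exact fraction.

Q = 52490017449/37537868900 in ≈ 1.398 in

Dry (AMC I): CN(I) = 4.2·61/(10 − 0.058·61) = (1281/5)/(3231/500) = 42700/1077 ≈ 39.647
S = 1000/(42700/1077) − 10 = 6500/427 in ≈ 15.222 in
Ia = 0.2·(6500/427) = 1300/427 in ≈ 3.044 in
Since P=8.410 > Ia=3.044: effective rainfall P−Ia = 229107/42700 in
Q = (229107/42700)²/((229107/42700) + 6500/427) = (52490017449/1823290000)/(879107/42700) = 52490017449/37537868900 in ≈ 1.398 in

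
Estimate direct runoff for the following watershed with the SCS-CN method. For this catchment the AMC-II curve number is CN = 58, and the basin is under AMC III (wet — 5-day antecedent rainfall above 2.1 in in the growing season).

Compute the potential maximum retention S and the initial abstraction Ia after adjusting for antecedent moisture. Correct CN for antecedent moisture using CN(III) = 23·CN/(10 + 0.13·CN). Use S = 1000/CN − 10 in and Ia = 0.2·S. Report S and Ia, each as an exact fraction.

S = 2100/667 in ≈ 3.148 in; Ia = 420/667 in ≈ 0.630 in

CN(III) from CN(II)=58: (23·58)/(10 + 0.13·58) = 66700/877 ≈ 76.055
S = 1000/(66700/877) − 10 = 2100/667 in ≈ 3.148 in
Ia = 0.2·(2100/667) = 420/667 in ≈ 0.630 in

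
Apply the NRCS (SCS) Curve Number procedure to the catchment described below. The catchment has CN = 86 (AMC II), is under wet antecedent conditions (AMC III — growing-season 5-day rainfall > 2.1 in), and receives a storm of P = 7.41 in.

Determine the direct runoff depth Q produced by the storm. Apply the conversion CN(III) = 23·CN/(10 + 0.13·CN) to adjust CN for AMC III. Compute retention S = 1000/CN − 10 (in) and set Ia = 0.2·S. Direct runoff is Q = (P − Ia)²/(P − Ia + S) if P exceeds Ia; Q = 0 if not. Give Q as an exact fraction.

Q = 516743884801/78017166100 in ≈ 6.623 in

CN(III) from CN(II)=86: (23·86)/(10 + 0.13·86) = 98900/1059 ≈ 93.390
Max retention: S = 1000/(98900/1059) − 10 = 700/989 in (≈ 0.708 in)
Ia = 0.2S: 0.2·0.708 = 0.142 in (exactly 140/989)
Since P=7.410 > Ia=0.142: effective rainfall P−Ia = 718849/98900 in
Q: (718849/98900)² ÷ (788849/98900) = 516743884801/78017166100 in (≈ 6.623 in)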